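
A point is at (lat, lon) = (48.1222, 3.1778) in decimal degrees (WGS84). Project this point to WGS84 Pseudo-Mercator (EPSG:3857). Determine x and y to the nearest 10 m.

x 353750 m, y 6127210 m

Web Mercator is spherical with R = a = 6378137 m.
x = R·λ = 6378137 × 0.055463073 = 353751.078 m.
y = R·ln tan(π/4 + φ/2) = 6378137 × 0.960658056 = 6127208.692 m.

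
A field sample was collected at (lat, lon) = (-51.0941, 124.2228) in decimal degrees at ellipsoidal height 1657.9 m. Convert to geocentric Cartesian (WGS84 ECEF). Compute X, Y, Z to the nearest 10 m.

X -2258050 m, Y 3319770 m, Z -4941420 m

WGS84: a = 6378137 m, e² = 0.006694380; N(φ) = a/√(1−e²sin²φ) = 6391104.478 m.
X = (N+h)·cosφ·cosλ = -2258047.154 m; Y = (N+h)·cosφ·sinλ = 3319773.060 m; Z = (N(1−e²)+h)·sinφ = -4941416.149 m.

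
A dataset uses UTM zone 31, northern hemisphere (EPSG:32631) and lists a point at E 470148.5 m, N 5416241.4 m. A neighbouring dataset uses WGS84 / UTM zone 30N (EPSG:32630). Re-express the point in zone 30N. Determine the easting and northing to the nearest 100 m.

UTM 31N → geographic: φ = 48.89839959°, λ = 2.59269951°.
UTM 30N (λ₀ = -3°) forward: E = 909807.076 m, N = 5431255.429 m.

E 909800 m, N 5431300 m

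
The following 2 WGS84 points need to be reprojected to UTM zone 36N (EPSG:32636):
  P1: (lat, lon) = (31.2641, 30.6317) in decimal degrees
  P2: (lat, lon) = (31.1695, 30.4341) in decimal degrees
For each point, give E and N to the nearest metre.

UTM zone 36N: λ₀ = 33°, k₀ = 0.9996.
P1 (31.2641°, 30.6317°) → (274503.388, 3461290.980) m.
P2 (31.1695°, 30.4341°) → (255439.750, 3451222.502) m.

P1: E 274503 m, N 3461291 m; P2: E 255440 m, N 3451223 m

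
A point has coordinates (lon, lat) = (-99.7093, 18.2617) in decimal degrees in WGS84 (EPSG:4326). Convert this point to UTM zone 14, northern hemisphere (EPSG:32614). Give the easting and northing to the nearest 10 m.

E 425020 m, N 2019280 m

Zone 14 central meridian λ₀ = 6×14 − 183 = -99°; Δλ = -0.7093°.
Transverse Mercator on WGS84 with k₀ = 0.9996 gives E = 425021.635 m, N = 2019284.841 m.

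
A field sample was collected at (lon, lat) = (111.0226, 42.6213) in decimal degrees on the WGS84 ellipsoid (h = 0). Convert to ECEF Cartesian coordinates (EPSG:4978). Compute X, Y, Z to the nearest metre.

X -1686255 m, Y 4387670 m, Z 4296640 m

WGS84: a = 6378137 m, e² = 0.006694380; N(φ) = a/√(1−e²sin²φ) = 6387948.709 m.
X = (N+h)·cosφ·cosλ = -1686254.672 m; Y = (N+h)·cosφ·sinλ = 4387669.866 m; Z = (N(1−e²)+h)·sinφ = 4296639.538 m.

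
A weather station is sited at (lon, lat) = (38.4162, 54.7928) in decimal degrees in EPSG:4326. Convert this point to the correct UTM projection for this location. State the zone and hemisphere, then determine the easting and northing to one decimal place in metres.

Zone 37N: E 462463.2 m, N 6071891.1 m

Longitude 38.4162° lies in the 6° band [36°, 42°), giving zone 37; latitude is north of the equator, so 37N.
Zone 37 central meridian λ₀ = 6×37 − 183 = 39°; Δλ = -0.5838°.
Transverse Mercator on WGS84 with k₀ = 0.9996 gives E = 462463.190 m, N = 6071891.063 m.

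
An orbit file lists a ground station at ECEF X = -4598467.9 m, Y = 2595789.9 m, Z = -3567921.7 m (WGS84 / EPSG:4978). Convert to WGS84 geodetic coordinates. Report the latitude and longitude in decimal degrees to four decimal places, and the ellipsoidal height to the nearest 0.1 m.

lat -34.2246°, lon 150.5557°, h 1508.1 m

λ = atan2(Y, X) = 150.55569944°; p = √(X²+Y²) = 5280533.3 m.
Bowring's method on WGS84 (a = 6378137 m, b = 6356752.314 m) gives φ = -34.22459961°, h = 1508.078 m.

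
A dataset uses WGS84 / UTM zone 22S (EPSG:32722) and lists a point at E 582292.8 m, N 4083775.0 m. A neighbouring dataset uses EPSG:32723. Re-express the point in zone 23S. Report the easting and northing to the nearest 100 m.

UTM 22S → geographic: φ = -53.38870031°, λ = -49.76260020°.
UTM 23S (λ₀ = -45°) forward: E = 183363.377 m, N = 4073914.442 m.

E 183400 m, N 4073900 m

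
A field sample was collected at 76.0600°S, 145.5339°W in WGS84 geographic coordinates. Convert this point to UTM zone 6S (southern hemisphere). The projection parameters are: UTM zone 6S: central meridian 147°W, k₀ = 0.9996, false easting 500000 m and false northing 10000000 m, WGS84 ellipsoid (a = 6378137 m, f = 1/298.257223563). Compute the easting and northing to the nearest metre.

E 539422 m, N 1557630 m

Zone 6 central meridian λ₀ = 6×6 − 183 = -147°; Δλ = +1.4661°.
Transverse Mercator on WGS84 with k₀ = 0.9996 gives E = 539422.106 m, N = 1557630.071 m.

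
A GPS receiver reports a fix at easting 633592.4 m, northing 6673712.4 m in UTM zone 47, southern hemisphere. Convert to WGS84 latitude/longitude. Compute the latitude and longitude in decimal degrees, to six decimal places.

Zone 47S: λ₀ = 99°, k₀ = 0.9996, false easting 500000 m, false northing 10000000 m.
Meridian distance M = (N − FN)/k₀ = -3327618.6 m.
Inverse transverse Mercator on WGS84 gives φ = -30.06039984°, λ = 100.38590034°.

lat -30.060400°, lon 100.385900°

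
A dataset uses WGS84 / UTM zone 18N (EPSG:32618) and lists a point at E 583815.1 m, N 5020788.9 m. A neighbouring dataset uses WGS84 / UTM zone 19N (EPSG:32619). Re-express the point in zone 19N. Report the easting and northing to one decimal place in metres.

UTM 18N → geographic: φ = 45.33559987°, λ = -73.93029943°.
UTM 19N (λ₀ = -69°) forward: E = 113697.440 m, N = 5032068.215 m.

E 113697.4 m, N 5032068.2 m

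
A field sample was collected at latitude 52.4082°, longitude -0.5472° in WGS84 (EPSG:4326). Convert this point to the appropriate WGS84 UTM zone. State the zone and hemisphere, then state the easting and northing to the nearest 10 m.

Longitude -0.5472° lies in the 6° band [-6°, 0°), giving zone 30; latitude is north of the equator, so 30N.
Zone 30 central meridian λ₀ = 6×30 − 183 = -3°; Δλ = +2.4528°.
Transverse Mercator on WGS84 with k₀ = 0.9996 gives E = 666837.178 m, N = 5809271.375 m.

Zone 30N: E 666840 m, N 5809270 m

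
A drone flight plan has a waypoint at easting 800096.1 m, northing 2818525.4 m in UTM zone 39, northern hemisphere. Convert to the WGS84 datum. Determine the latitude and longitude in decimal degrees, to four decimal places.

lat 25.4535°, lon 53.9841°

Zone 39N: λ₀ = 51°, k₀ = 0.9996, false easting 500000 m.
Meridian distance M = (N − FN)/k₀ = 2819653.3 m.
Inverse transverse Mercator on WGS84 gives φ = 25.45350023°, λ = 53.98409980°.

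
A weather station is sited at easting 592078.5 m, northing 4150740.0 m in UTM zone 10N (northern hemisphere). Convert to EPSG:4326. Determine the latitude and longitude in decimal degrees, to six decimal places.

lat 37.499000°, lon -121.958300°

Zone 10N: λ₀ = -123°, k₀ = 0.9996, false easting 500000 m.
Meridian distance M = (N − FN)/k₀ = 4152401.0 m.
Inverse transverse Mercator on WGS84 gives φ = 37.49900018°, λ = -121.95829993°.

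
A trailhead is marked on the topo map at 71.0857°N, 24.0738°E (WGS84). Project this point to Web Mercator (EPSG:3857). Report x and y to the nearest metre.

Web Mercator is spherical with R = a = 6378137 m.
x = R·λ = 6378137 × 0.420167073 = 2679883.157 m.
y = R·ln tan(π/4 + φ/2) = 6378137 × 1.792316294 = 11431638.868 m.

x 2679883 m, y 11431639 m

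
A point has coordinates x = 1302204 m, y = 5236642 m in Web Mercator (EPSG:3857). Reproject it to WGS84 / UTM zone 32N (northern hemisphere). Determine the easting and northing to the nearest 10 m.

E 721670 m, N 4709160 m

Web Mercator inverse (R = 6378137 m) → φ = 42.50310095°, λ = 11.69789756°.
UTM 32N forward: E = 721672.122 m, N = 4709164.861 m.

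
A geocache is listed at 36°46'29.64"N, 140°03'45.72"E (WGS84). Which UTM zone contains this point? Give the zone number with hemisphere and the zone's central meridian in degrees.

UTM zone = ⌊(λ + 180)/6⌋ + 1; 140.0627° ∈ [138°, 144°) → zone 54.
Hemisphere: N (φ ≥ 0).
Central meridian λ₀ = 6×54 − 183 = 141°.

Zone 54N, central meridian 141°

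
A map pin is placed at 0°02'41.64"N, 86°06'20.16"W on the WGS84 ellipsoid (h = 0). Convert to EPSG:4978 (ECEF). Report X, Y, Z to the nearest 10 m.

WGS84: a = 6378137 m, e² = 0.006694380; N(φ) = a/√(1−e²sin²φ) = 6378137.013 m.
X = (N+h)·cosφ·cosλ = 433188.762 m; Y = (N+h)·cosφ·sinλ = -6363407.442 m; Z = (N(1−e²)+h)·sinφ = 4964.784 m.

X 433190 m, Y -6363410 m, Z 4960 m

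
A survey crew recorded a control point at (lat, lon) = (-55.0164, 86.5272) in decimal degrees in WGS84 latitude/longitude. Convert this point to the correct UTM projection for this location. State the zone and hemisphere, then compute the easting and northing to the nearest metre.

Zone 45S: E 469768 m, N 3903281 m

Longitude 86.5272° lies in the 6° band [84°, 90°), giving zone 45; latitude is south of the equator, so 45S.
Zone 45 central meridian λ₀ = 6×45 − 183 = 87°; Δλ = -0.4728°.
Transverse Mercator on WGS84 with k₀ = 0.9996 gives E = 469768.133 m, N = 3903281.402 m.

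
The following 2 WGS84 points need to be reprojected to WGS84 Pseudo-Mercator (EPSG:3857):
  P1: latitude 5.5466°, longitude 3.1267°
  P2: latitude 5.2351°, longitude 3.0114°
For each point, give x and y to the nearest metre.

P1: x 348063 m, y 618411 m; P2: x 335228 m, y 583581 m

Web Mercator: x = R·λ, y = R·ln tan(π/4+φ/2), R = 6378137 m.
P1 (5.5466°, 3.1267°) → (348062.652, 618411.349) m.
P2 (5.2351°, 3.0114°) → (335227.515, 583581.230) m.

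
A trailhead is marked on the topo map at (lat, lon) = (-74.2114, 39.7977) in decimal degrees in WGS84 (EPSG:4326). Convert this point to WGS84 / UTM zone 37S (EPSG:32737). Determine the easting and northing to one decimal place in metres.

Zone 37 central meridian λ₀ = 6×37 − 183 = 39°; Δλ = +0.7977°.
Transverse Mercator on WGS84 with k₀ = 0.9996 gives E = 524226.238 m, N = 1764214.844 m.

E 524226.2 m, N 1764214.8 m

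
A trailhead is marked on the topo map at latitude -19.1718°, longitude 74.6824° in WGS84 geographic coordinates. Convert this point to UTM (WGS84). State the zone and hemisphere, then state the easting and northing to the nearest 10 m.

Longitude 74.6824° lies in the 6° band [72°, 78°), giving zone 43; latitude is south of the equator, so 43S.
Zone 43 central meridian λ₀ = 6×43 − 183 = 75°; Δλ = -0.3176°.
Transverse Mercator on WGS84 with k₀ = 0.9996 gives E = 466606.955 m, N = 7880132.686 m.

Zone 43S: E 466610 m, N 7880130 m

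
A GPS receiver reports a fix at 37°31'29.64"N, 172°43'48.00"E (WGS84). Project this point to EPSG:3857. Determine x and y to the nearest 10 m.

Web Mercator is spherical with R = a = 6378137 m.
x = R·λ = 6378137 × 3.014707217 = 19228215.645 m.
y = R·ln tan(π/4 + φ/2) = 6378137 × 0.707499043 = 4512525.823 m.

x 19228220 m, y 4512530 m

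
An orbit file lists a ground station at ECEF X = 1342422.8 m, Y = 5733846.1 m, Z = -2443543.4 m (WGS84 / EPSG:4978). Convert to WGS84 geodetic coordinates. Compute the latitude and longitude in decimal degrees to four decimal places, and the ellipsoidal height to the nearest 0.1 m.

λ = atan2(Y, X) = 76.82309997°; p = √(X²+Y²) = 5888895.5 m.
Bowring's method on WGS84 (a = 6378137 m, b = 6356752.314 m) gives φ = -22.67210019°, h = 752.444 m.

lat -22.6721°, lon 76.8231°, h 752.4 m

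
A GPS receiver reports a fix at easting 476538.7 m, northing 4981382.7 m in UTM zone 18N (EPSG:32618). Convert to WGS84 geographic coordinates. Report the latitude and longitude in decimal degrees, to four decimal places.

Zone 18N: λ₀ = -75°, k₀ = 0.9996, false easting 500000 m.
Meridian distance M = (N − FN)/k₀ = 4983376.1 m.
Inverse transverse Mercator on WGS84 gives φ = 44.98549992°, λ = -75.29759939°.

lat 44.9855°, lon -75.2976°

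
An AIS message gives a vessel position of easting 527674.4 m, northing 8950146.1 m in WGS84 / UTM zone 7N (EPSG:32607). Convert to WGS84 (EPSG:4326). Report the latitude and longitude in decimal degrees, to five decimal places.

lat 80.61100°, lon -139.48030°

Zone 7N: λ₀ = -141°, k₀ = 0.9996, false easting 500000 m.
Meridian distance M = (N − FN)/k₀ = 8953727.6 m.
Inverse transverse Mercator on WGS84 gives φ = 80.61099997°, λ = -139.48029924°.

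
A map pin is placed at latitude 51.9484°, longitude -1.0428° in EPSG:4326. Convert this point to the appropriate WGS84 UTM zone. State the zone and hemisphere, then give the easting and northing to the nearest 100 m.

Longitude -1.0428° lies in the 6° band [-6°, 0°), giving zone 30; latitude is north of the equator, so 30N.
Zone 30 central meridian λ₀ = 6×30 − 183 = -3°; Δλ = +1.9572°.
Transverse Mercator on WGS84 with k₀ = 0.9996 gives E = 634511.015 m, N = 5757108.567 m.

Zone 30N: E 634500 m, N 5757100 m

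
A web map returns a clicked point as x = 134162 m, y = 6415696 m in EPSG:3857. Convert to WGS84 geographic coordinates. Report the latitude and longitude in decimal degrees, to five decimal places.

lat 49.82310°, lon 1.20520°

R = 6378137 m. λ = x/R = 1.20519775°.
φ = 2·arctan(exp(y/R)) − 90° = 2·arctan(2.73434) − 90° = 49.82309969°.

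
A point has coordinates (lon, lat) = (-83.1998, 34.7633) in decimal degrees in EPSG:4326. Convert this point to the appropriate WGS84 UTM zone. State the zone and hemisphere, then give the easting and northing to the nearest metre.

Zone 17N: E 298671 m, N 3848999 m

Longitude -83.1998° lies in the 6° band [-84°, -78°), giving zone 17; latitude is north of the equator, so 17N.
Zone 17 central meridian λ₀ = 6×17 − 183 = -81°; Δλ = -2.1998°.
Transverse Mercator on WGS84 with k₀ = 0.9996 gives E = 298670.832 m, N = 3848998.801 m.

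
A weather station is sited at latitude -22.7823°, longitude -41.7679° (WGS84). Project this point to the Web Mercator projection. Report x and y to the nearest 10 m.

Web Mercator is spherical with R = a = 6378137 m.
x = R·λ = 6378137 × -0.728987377 = -4649581.360 m.
y = R·ln tan(π/4 + φ/2) = 6378137 × -0.408538206 = -2605712.650 m.

x -4649580 m, y -2605710 m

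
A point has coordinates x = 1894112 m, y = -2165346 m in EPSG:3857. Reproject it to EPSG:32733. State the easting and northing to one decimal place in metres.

E 712011.2 m, N 7888172.0 m

Web Mercator inverse (R = 6378137 m) → φ = -19.08839701°, λ = 17.01509759°.
UTM 33S forward: E = 712011.153 m, N = 7888171.984 m.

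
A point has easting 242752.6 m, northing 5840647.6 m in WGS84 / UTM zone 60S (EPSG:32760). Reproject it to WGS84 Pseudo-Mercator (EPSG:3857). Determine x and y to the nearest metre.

Unproject from UTM 60S (λ₀ = 177°) → φ = -37.54529985°, λ = 174.08820007°.
Web Mercator (R = 6378137 m): x = 19379409.785 m, y = -4515389.577 m.

x 19379410 m, y -4515390 m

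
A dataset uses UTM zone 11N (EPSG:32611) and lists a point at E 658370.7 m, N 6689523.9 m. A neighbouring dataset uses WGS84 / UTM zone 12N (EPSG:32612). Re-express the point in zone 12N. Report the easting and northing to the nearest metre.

E 326931 m, N 6690193 m

UTM 11N → geographic: φ = 60.31129979°, λ = -114.13309964°.
UTM 12N (λ₀ = -111°) forward: E = 326931.316 m, N = 6690193.074 m.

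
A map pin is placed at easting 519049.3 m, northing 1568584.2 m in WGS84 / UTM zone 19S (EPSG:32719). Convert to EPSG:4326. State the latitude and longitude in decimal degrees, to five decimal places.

Zone 19S: λ₀ = -69°, k₀ = 0.9996, false easting 500000 m, false northing 10000000 m.
Meridian distance M = (N − FN)/k₀ = -8434789.7 m.
Inverse transverse Mercator on WGS84 gives φ = -75.96520030°, λ = -68.29630100°.

lat -75.96520°, lon -68.29630°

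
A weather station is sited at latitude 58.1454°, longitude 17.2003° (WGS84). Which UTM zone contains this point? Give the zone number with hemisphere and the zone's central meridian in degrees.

UTM zone = ⌊(λ + 180)/6⌋ + 1; 17.2003° ∈ [12°, 18°) → zone 33.
Hemisphere: N (φ ≥ 0).
Central meridian λ₀ = 6×33 − 183 = 15°.

Zone 33N, central meridian 15°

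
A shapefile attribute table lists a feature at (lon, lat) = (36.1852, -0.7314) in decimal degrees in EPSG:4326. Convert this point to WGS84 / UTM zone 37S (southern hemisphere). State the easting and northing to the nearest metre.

E 186682 m, N 9919060 m

Zone 37 central meridian λ₀ = 6×37 − 183 = 39°; Δλ = -2.8148°.
Transverse Mercator on WGS84 with k₀ = 0.9996 gives E = 186681.716 m, N = 9919059.977 m.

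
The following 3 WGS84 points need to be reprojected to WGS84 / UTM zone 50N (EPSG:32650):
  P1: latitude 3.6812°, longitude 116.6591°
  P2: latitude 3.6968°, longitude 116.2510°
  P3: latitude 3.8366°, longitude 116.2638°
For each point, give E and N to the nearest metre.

UTM zone 50N: λ₀ = 117°, k₀ = 0.9996.
P1 (3.6812°, 116.6591°) → (462143.887, 406896.054) m.
P2 (3.6968°, 116.2510°) → (416824.953, 408648.218) m.
P3 (3.8366°, 116.2638°) → (418259.493, 424101.073) m.

P1: E 462144 m, N 406896 m; P2: E 416825 m, N 408648 m; P3: E 418259 m, N 424101 m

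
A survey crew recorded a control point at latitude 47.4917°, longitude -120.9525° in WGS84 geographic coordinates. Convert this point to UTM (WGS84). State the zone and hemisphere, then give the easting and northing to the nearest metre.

Longitude -120.9525° lies in the 6° band [-126°, -120°), giving zone 10; latitude is north of the equator, so 10N.
Zone 10 central meridian λ₀ = 6×10 − 183 = -123°; Δλ = +2.0475°.
Transverse Mercator on WGS84 with k₀ = 0.9996 gives E = 654225.737 m, N = 5261839.147 m.

Zone 10N: E 654226 m, N 5261839 m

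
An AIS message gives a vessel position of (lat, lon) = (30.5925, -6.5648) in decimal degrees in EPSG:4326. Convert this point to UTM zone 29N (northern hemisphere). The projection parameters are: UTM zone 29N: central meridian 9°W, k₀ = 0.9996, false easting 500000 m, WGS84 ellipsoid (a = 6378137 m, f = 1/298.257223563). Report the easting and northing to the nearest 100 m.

Zone 29 central meridian λ₀ = 6×29 − 183 = -9°; Δλ = +2.4352°.
Transverse Mercator on WGS84 with k₀ = 0.9996 gives E = 733495.787 m, N = 3386968.405 m.

E 733500 m, N 3387000 m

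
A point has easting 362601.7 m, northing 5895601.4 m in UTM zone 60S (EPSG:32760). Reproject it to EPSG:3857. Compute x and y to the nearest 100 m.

x 19531500 m, y -4449700 m

Unproject from UTM 60S (λ₀ = 177°) → φ = -37.07579962°, λ = 175.45429958°.
Web Mercator (R = 6378137 m): x = 19531483.286 m, y = -4449677.549 m.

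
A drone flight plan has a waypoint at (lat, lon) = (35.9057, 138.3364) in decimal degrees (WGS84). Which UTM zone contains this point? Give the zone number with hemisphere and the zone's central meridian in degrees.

Zone 54N, central meridian 141°

UTM zone = ⌊(λ + 180)/6⌋ + 1; 138.3364° ∈ [138°, 144°) → zone 54.
Hemisphere: N (φ ≥ 0).
Central meridian λ₀ = 6×54 − 183 = 141°.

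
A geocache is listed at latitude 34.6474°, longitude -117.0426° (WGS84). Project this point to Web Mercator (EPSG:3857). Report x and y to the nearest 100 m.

x -13029100 m, y 4116100 m

Web Mercator is spherical with R = a = 6378137 m.
x = R·λ = 6378137 × -2.042778735 = -13029122.633 m.
y = R·ln tan(π/4 + φ/2) = 6378137 × 0.645339988 = 4116066.855 m.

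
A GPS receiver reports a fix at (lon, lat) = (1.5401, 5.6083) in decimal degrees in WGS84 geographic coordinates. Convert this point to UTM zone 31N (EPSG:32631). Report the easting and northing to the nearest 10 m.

Zone 31 central meridian λ₀ = 6×31 − 183 = 3°; Δλ = -1.4599°.
Transverse Mercator on WGS84 with k₀ = 0.9996 gives E = 338304.843 m, N = 620106.851 m.

E 338300 m, N 620110 m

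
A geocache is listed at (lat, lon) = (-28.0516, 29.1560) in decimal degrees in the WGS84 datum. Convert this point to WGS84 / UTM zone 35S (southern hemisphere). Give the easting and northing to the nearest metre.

Zone 35 central meridian λ₀ = 6×35 − 183 = 27°; Δλ = +2.1560°.
Transverse Mercator on WGS84 with k₀ = 0.9996 gives E = 711910.387 m, N = 6895206.077 m.

E 711910 m, N 6895206 m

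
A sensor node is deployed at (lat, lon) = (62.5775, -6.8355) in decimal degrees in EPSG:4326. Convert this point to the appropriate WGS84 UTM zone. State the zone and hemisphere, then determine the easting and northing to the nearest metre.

Longitude -6.8355° lies in the 6° band [-12°, -6°), giving zone 29; latitude is north of the equator, so 29N.
Zone 29 central meridian λ₀ = 6×29 − 183 = -9°; Δλ = +2.1645°.
Transverse Mercator on WGS84 with k₀ = 0.9996 gives E = 611203.696 m, N = 6940381.723 m.

Zone 29N: E 611204 m, N 6940382 m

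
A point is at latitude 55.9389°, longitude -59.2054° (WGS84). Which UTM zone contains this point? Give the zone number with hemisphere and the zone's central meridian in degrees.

Zone 21N, central meridian -57°

UTM zone = ⌊(λ + 180)/6⌋ + 1; -59.2054° ∈ [-60°, -54°) → zone 21.
Hemisphere: N (φ ≥ 0).
Central meridian λ₀ = 6×21 − 183 = -57°.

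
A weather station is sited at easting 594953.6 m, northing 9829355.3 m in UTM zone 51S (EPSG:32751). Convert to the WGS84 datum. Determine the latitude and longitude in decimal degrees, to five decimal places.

Zone 51S: λ₀ = 123°, k₀ = 0.9996, false easting 500000 m, false northing 10000000 m.
Meridian distance M = (N − FN)/k₀ = -170713.0 m.
Inverse transverse Mercator on WGS84 gives φ = -1.54369998°, λ = 123.85360002°.

lat -1.54370°, lon 123.85360°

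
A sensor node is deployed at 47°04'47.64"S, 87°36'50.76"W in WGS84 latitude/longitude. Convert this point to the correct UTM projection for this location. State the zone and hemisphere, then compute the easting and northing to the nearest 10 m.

Zone 16S: E 453380 m, N 4785770 m

Longitude -87.6141° lies in the 6° band [-90°, -84°), giving zone 16; latitude is south of the equator, so 16S.
Zone 16 central meridian λ₀ = 6×16 − 183 = -87°; Δλ = -0.6141°.
Transverse Mercator on WGS84 with k₀ = 0.9996 gives E = 453382.403 m, N = 4785773.879 m.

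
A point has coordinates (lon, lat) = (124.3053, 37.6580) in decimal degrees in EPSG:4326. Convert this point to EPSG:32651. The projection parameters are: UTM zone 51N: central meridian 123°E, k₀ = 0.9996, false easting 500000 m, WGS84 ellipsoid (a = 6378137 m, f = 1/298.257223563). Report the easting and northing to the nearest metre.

E 615135 m, N 4168672 m

Zone 51 central meridian λ₀ = 6×51 − 183 = 123°; Δλ = +1.3053°.
Transverse Mercator on WGS84 with k₀ = 0.9996 gives E = 615134.571 m, N = 4168671.841 m.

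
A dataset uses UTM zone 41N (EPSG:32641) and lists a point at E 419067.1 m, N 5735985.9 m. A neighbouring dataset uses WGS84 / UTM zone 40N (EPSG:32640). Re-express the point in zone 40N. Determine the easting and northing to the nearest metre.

E 832994 m, N 5746365 m

UTM 41N → geographic: φ = 51.76890021°, λ = 61.82709966°.
UTM 40N (λ₀ = 57°) forward: E = 832994.436 m, N = 5746365.361 m.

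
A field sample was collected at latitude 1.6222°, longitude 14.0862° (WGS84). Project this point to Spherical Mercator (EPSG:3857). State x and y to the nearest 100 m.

x 1568100 m, y 180600 m

Web Mercator is spherical with R = a = 6378137 m.
x = R·λ = 6378137 × 0.245850569 = 1568068.611 m.
y = R·ln tan(π/4 + φ/2) = 6378137 × 0.028316515 = 180606.609 m.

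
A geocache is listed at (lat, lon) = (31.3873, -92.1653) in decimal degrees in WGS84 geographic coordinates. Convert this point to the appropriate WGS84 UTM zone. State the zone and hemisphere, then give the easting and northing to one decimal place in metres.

Longitude -92.1653° lies in the 6° band [-96°, -90°), giving zone 15; latitude is north of the equator, so 15N.
Zone 15 central meridian λ₀ = 6×15 − 183 = -93°; Δλ = +0.8347°.
Transverse Mercator on WGS84 with k₀ = 0.9996 gives E = 579362.939 m, N = 3472826.887 m.

Zone 15N: E 579362.9 m, N 3472826.9 m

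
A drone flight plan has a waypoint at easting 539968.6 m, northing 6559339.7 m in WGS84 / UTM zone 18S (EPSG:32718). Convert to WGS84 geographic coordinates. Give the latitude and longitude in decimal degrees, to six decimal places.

Zone 18S: λ₀ = -75°, k₀ = 0.9996, false easting 500000 m, false northing 10000000 m.
Meridian distance M = (N − FN)/k₀ = -3442037.1 m.
Inverse transverse Mercator on WGS84 gives φ = -31.09910007°, λ = -74.58089956°.

lat -31.099100°, lon -74.580900°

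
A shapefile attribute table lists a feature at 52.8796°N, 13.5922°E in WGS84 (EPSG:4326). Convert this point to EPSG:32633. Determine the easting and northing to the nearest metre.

Zone 33 central meridian λ₀ = 6×33 − 183 = 15°; Δλ = -1.4078°.
Transverse Mercator on WGS84 with k₀ = 0.9996 gives E = 405261.989 m, N = 5859805.289 m.

E 405262 m, N 5859805 m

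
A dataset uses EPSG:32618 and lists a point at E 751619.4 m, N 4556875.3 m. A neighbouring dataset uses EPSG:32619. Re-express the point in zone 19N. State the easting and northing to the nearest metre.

UTM 18N → geographic: φ = 41.12420009°, λ = -72.00270028°.
UTM 19N (λ₀ = -69°) forward: E = 247927.174 m, N = 4556890.929 m.

E 247927 m, N 4556891 m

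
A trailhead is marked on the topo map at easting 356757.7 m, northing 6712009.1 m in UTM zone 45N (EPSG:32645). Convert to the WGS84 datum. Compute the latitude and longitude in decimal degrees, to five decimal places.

lat 60.51860°, lon 84.39050°

Zone 45N: λ₀ = 87°, k₀ = 0.9996, false easting 500000 m.
Meridian distance M = (N − FN)/k₀ = 6714695.0 m.
Inverse transverse Mercator on WGS84 gives φ = 60.51860029°, λ = 84.39049999°.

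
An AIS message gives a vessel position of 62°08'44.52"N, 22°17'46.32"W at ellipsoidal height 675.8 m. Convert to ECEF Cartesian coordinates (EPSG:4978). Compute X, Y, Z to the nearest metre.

WGS84: a = 6378137 m, e² = 0.006694380; N(φ) = a/√(1−e²sin²φ) = 6394891.192 m.
X = (N+h)·cosφ·cosλ = 2764756.580 m; Y = (N+h)·cosφ·sinλ = -1133695.108 m; Z = (N(1−e²)+h)·sinφ = 5616717.676 m.

X 2764757 m, Y -1133695 m, Z 5616718 m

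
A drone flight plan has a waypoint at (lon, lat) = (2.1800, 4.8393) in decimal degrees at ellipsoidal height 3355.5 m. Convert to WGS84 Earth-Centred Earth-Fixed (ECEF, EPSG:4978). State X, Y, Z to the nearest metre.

WGS84: a = 6378137 m, e² = 0.006694380; N(φ) = a/√(1−e²sin²φ) = 6378288.942 m.
X = (N+h)·cosφ·cosλ = 6354293.124 m; Y = (N+h)·cosφ·sinλ = 241886.008 m; Z = (N(1−e²)+h)·sinφ = 534761.910 m.

X 6354293 m, Y 241886 m, Z 534762 m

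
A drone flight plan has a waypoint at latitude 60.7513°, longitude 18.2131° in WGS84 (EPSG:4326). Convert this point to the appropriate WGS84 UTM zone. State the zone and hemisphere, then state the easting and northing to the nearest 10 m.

Longitude 18.2131° lies in the 6° band [18°, 24°), giving zone 34; latitude is north of the equator, so 34N.
Zone 34 central meridian λ₀ = 6×34 − 183 = 21°; Δλ = -2.7869°.
Transverse Mercator on WGS84 with k₀ = 0.9996 gives E = 348122.453 m, N = 6738310.256 m.

Zone 34N: E 348120 m, N 6738310 m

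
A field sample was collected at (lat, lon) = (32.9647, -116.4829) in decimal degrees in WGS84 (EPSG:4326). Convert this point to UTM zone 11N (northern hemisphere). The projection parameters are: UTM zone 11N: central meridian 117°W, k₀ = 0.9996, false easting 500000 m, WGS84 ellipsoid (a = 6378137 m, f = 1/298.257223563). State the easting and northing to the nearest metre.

Zone 11 central meridian λ₀ = 6×11 − 183 = -117°; Δλ = +0.5171°.
Transverse Mercator on WGS84 with k₀ = 0.9996 gives E = 548324.824 m, N = 3647492.251 m.

E 548325 m, N 3647492 m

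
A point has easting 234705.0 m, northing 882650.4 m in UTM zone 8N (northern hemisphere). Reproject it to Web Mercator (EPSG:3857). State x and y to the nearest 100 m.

x -15296000 m, y 891000 m

Unproject from UTM 8N (λ₀ = -135°) → φ = 7.97809978°, λ = -137.40659985°.
Web Mercator (R = 6378137 m): x = -15296032.727 m, y = 891001.937 m.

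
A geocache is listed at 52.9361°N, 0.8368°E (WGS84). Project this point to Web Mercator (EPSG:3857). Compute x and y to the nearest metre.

Web Mercator is spherical with R = a = 6378137 m.
x = R·λ = 6378137 × 0.014604915 = 93152.150 m.
y = R·ln tan(π/4 + φ/2) = 6378137 × 1.092981679 = 6971186.885 m.

x 93152 m, y 6971187 m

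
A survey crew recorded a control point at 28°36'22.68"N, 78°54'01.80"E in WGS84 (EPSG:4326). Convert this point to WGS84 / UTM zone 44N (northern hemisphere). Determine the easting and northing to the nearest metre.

E 294714 m, N 3166170 m

Zone 44 central meridian λ₀ = 6×44 − 183 = 81°; Δλ = -2.0995°.
Transverse Mercator on WGS84 with k₀ = 0.9996 gives E = 294713.732 m, N = 3166169.628 m.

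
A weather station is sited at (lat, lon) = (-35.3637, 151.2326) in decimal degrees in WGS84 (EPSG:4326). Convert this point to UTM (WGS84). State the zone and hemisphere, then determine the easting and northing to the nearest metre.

Longitude 151.2326° lies in the 6° band [150°, 156°), giving zone 56; latitude is south of the equator, so 56S.
Zone 56 central meridian λ₀ = 6×56 − 183 = 153°; Δλ = -1.7674°.
Transverse Mercator on WGS84 with k₀ = 0.9996 gives E = 339430.213 m, N = 6085189.172 m.

Zone 56S: E 339430 m, N 6085189 m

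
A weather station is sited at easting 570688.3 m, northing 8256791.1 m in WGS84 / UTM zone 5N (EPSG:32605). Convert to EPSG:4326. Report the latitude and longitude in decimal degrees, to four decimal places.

lat 74.3886°, lon -150.6462°

Zone 5N: λ₀ = -153°, k₀ = 0.9996, false easting 500000 m.
Meridian distance M = (N − FN)/k₀ = 8260095.1 m.
Inverse transverse Mercator on WGS84 gives φ = 74.38859960°, λ = -150.64619886°.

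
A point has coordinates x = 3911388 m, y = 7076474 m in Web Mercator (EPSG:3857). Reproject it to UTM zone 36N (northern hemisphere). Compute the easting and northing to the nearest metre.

E 641708 m, N 5930285 m

Web Mercator inverse (R = 6378137 m) → φ = 53.50239764°, λ = 35.13659623°.
UTM 36N forward: E = 641708.210 m, N = 5930284.928 m.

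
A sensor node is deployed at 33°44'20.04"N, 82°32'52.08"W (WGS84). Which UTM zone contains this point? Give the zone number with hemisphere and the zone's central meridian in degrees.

Zone 17N, central meridian -81°

UTM zone = ⌊(λ + 180)/6⌋ + 1; -82.5478° ∈ [-84°, -78°) → zone 17.
Hemisphere: N (φ ≥ 0).
Central meridian λ₀ = 6×17 − 183 = -81°.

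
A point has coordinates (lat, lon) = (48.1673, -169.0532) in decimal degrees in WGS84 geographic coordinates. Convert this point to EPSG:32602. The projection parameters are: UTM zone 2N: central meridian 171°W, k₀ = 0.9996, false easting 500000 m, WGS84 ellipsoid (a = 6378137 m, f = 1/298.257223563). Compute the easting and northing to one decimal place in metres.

Zone 2 central meridian λ₀ = 6×2 − 183 = -171°; Δλ = +1.9468°.
Transverse Mercator on WGS84 with k₀ = 0.9996 gives E = 644749.334 m, N = 5336727.834 m.

E 644749.3 m, N 5336727.8 m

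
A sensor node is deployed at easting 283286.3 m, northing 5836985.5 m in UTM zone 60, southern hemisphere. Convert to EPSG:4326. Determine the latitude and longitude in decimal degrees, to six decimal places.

lat -37.588700°, lon 174.545500°

Zone 60S: λ₀ = 177°, k₀ = 0.9996, false easting 500000 m, false northing 10000000 m.
Meridian distance M = (N − FN)/k₀ = -4164680.4 m.
Inverse transverse Mercator on WGS84 gives φ = -37.58869975°, λ = 174.54549960°.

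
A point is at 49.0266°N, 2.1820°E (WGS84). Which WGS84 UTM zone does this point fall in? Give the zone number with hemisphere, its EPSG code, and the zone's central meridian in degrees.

UTM zone = ⌊(λ + 180)/6⌋ + 1; 2.1820° ∈ [0°, 6°) → zone 31.
Hemisphere: N (φ ≥ 0).
Central meridian λ₀ = 6×31 − 183 = 3°.
EPSG code: 32631.

Zone 31N (EPSG:32631), central meridian 3°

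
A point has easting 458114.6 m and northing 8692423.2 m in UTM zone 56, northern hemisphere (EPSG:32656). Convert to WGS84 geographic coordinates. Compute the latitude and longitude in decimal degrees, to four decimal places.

lat 78.2992°, lon 151.1496°

Zone 56N: λ₀ = 153°, k₀ = 0.9996, false easting 500000 m.
Meridian distance M = (N − FN)/k₀ = 8695901.6 m.
Inverse transverse Mercator on WGS84 gives φ = 78.29920014°, λ = 151.14959792°.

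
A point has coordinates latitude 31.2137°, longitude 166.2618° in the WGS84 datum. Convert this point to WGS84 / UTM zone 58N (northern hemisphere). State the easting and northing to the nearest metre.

Zone 58 central meridian λ₀ = 6×58 − 183 = 165°; Δλ = +1.2618°.
Transverse Mercator on WGS84 with k₀ = 0.9996 gives E = 620194.142 m, N = 3453971.598 m.

E 620194 m, N 3453972 m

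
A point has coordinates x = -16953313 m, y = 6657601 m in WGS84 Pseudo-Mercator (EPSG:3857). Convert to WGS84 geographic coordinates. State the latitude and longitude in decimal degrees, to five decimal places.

R = 6378137 m. λ = x/R = -152.29420184°.
φ = 2·arctan(exp(y/R)) − 90° = 2·arctan(2.84003) − 90° = 51.20480147°.

lat 51.20480°, lon -152.29420°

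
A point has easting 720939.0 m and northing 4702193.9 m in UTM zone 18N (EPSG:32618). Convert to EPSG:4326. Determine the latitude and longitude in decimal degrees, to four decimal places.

Zone 18N: λ₀ = -75°, k₀ = 0.9996, false easting 500000 m.
Meridian distance M = (N − FN)/k₀ = 4704075.5 m.
Inverse transverse Mercator on WGS84 gives φ = 42.44059983°, λ = -72.31370047°.

lat 42.4406°, lon -72.3137°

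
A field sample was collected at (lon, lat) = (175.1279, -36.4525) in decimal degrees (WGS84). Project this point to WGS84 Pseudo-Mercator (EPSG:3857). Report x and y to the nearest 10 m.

x 19495150 m, y -4363060 m

Web Mercator is spherical with R = a = 6378137 m.
x = R·λ = 6378137 × 3.056558467 = 19495148.652 m.
y = R·ln tan(π/4 + φ/2) = 6378137 × -0.684065683 = -4363064.644 m.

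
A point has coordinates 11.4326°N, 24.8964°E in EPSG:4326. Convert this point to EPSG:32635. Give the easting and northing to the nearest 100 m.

Zone 35 central meridian λ₀ = 6×35 − 183 = 27°; Δλ = -2.1036°.
Transverse Mercator on WGS84 with k₀ = 0.9996 gives E = 270488.420 m, N = 1264648.309 m.

E 270500 m, N 1264600 m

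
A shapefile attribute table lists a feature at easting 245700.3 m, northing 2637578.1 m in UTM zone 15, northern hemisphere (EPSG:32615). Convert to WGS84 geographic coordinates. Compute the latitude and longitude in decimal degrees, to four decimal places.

lat 23.8294°, lon -95.4964°

Zone 15N: λ₀ = -93°, k₀ = 0.9996, false easting 500000 m.
Meridian distance M = (N − FN)/k₀ = 2638633.6 m.
Inverse transverse Mercator on WGS84 gives φ = 23.82939962°, λ = -95.49640004°.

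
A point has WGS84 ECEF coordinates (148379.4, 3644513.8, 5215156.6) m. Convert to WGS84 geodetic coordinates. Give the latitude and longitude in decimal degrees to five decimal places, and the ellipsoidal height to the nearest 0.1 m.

lat 55.21120°, lon 87.66860°, h 392.9 m

λ = atan2(Y, X) = 87.66859963°; p = √(X²+Y²) = 3647533.0 m.
Bowring's method on WGS84 (a = 6378137 m, b = 6356752.314 m) gives φ = 55.21120009°, h = 392.938 m.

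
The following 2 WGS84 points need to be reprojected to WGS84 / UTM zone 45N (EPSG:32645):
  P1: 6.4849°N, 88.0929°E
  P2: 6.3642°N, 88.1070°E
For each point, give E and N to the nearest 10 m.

P1: E 620850 m, N 716940 m; P2: E 622430 m, N 703600 m

UTM zone 45N: λ₀ = 87°, k₀ = 0.9996.
P1 (6.4849°, 88.0929°) → (620846.638, 716937.137) m.
P2 (6.3642°, 88.1070°) → (622434.779, 703595.420) m.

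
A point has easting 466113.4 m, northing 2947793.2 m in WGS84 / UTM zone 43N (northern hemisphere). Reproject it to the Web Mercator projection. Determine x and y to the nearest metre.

x 8311058 m, y 3079899 m

Unproject from UTM 43N (λ₀ = 75°) → φ = 26.65070021°, λ = 74.65950045°.
Web Mercator (R = 6378137 m): x = 8311057.573 m, y = 3079898.727 m.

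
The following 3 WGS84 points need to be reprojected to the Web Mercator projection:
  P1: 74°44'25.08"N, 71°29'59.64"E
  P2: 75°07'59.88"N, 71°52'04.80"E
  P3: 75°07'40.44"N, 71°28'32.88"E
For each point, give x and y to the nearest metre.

Web Mercator: x = R·λ, y = R·ln tan(π/4+φ/2), R = 6378137 m.
P1 (74.7403°, 71.4999°) → (7959332.460, 12821478.566) m.
P2 (75.1333°, 71.8680°) → (8000309.164, 12989826.579) m.
P3 (75.1279°, 71.4758°) → (7956649.660, 12987484.076) m.

P1: x 7959332 m, y 12821479 m; P2: x 8000309 m, y 12989827 m; P3: x 7956650 m, y 12987484 m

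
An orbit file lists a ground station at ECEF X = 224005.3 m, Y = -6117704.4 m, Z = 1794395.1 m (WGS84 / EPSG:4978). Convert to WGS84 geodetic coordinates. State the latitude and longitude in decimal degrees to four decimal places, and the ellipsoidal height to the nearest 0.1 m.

λ = atan2(Y, X) = -87.90299985°; p = √(X²+Y²) = 6121804.1 m.
Bowring's method on WGS84 (a = 6378137 m, b = 6356752.314 m) gives φ = 16.44079994°, h = 2931.048 m.

lat 16.4408°, lon -87.9030°, h 2931.0 m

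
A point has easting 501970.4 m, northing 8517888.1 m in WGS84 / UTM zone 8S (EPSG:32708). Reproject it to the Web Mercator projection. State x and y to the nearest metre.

x -15026105 m, y -1506235 m

Unproject from UTM 8S (λ₀ = -135°) → φ = -13.40669977°, λ = -134.98179972°.
Web Mercator (R = 6378137 m): x = -15026105.211 m, y = -1506235.270 m.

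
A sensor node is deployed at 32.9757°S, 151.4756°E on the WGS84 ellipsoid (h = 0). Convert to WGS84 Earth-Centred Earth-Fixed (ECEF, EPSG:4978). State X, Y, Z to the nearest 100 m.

X -4705800 m, Y 2557600 m, Z -3451700 m

WGS84: a = 6378137 m, e² = 0.006694380; N(φ) = a/√(1−e²sin²φ) = 6384470.894 m.
X = (N+h)·cosφ·cosλ = -4705804.797 m; Y = (N+h)·cosφ·sinλ = 2557638.938 m; Z = (N(1−e²)+h)·sinφ = -3451698.135 m.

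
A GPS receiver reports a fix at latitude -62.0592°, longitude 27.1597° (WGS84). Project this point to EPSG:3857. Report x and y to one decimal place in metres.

Web Mercator is spherical with R = a = 6378137 m.
x = R·λ = 6378137 × 0.474026189 = 3023403.974 m.
y = R·ln tan(π/4 + φ/2) = 6378137 × -1.391188957 = -8873193.761 m.

x 3023404.0 m, y -8873193.8 m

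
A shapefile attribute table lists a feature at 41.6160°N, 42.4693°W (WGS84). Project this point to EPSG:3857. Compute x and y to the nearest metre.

Web Mercator is spherical with R = a = 6378137 m.
x = R·λ = 6378137 × -0.741229116 = -4727660.850 m.
y = R·ln tan(π/4 + φ/2) = 6378137 × 0.800175748 = 5103630.542 m.

x -4727661 m, y 5103631 m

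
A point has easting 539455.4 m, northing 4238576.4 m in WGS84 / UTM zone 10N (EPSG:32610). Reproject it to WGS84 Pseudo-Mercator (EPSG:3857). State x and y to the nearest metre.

x -13642070 m, y 4621099 m

Unproject from UTM 10N (λ₀ = -123°) → φ = 38.29439994°, λ = -122.54879954°.
Web Mercator (R = 6378137 m): x = -13642069.963 m, y = 4621098.537 m.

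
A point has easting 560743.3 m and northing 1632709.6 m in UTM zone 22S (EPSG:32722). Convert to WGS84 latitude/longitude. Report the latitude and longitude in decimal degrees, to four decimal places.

lat -75.3816°, lon -48.8434°

Zone 22S: λ₀ = -51°, k₀ = 0.9996, false easting 500000 m, false northing 10000000 m.
Meridian distance M = (N − FN)/k₀ = -8370638.7 m.
Inverse transverse Mercator on WGS84 gives φ = -75.38160014°, λ = -48.84339838°.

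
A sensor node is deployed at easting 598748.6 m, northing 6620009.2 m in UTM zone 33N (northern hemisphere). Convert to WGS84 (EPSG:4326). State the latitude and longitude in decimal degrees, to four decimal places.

Zone 33N: λ₀ = 15°, k₀ = 0.9996, false easting 500000 m.
Meridian distance M = (N − FN)/k₀ = 6622658.3 m.
Inverse transverse Mercator on WGS84 gives φ = 59.70629975°, λ = 16.75499994°.

lat 59.7063°, lon 16.7550°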